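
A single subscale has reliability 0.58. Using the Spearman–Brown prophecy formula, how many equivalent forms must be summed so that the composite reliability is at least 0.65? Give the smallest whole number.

2

k ≥ ρ*(1−ρ₁)/(ρ₁(1−ρ*)) = 0.65·0.42 / (0.58·0.35) = 1.345.
Smallest integer k = 2.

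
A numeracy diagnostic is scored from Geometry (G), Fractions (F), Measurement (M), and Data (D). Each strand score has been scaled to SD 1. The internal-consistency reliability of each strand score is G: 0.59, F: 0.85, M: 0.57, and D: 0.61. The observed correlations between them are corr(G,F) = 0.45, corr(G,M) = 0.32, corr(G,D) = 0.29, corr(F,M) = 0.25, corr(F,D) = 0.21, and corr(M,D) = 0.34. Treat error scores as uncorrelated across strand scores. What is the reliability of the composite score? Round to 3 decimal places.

Var(G+F+M+D) = 4 + 2·[0.45 + 0.32 + 0.29 + 0.25 + 0.21 + 0.34] = 4 + 3.72 = 7.72.
With uncorrelated errors the cross-covariances are all true-score covariance, so they carry over unchanged; only the diagonal terms shrink to ρᵢσᵢ².
True-score variance = [0.59 + 0.85 + 0.57 + 0.61] + 3.72 = 2.62 + 3.72 = 6.34.
Reliability = 6.34 / 7.72 = 0.821.

0.821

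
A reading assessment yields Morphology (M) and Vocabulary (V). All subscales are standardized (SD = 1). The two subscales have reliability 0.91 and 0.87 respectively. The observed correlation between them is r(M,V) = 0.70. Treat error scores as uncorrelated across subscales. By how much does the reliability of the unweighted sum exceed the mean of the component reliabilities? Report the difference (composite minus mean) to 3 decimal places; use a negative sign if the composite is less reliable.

Var(sum) = 2 + 1.4 = 3.4; true-score variance = 1.78 + 1.4 = 3.18; composite reliability = 0.9353.
Mean component reliability = 0.8900.
Difference = 0.9353 − 0.8900 = 0.045.

0.045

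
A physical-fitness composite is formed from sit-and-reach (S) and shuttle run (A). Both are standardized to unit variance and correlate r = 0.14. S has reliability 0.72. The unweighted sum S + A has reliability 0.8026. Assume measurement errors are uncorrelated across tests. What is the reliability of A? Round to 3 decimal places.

Var(S+A) = 2 + 2·0.14 = 2.280.
True-score variance = ρ_S + ρ_A + 2·0.14, so 0.8026 = (0.72 + ρ_A + 0.28) / 2.280.
ρ_A = 0.8026·2.280 − 0.72 − 0.28 = 0.830.

0.830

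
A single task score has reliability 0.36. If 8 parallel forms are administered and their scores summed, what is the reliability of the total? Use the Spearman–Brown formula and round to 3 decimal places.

0.818

ρ_k = kρ / (1 + (k−1)ρ) = 8·0.36 / (1 + 7·0.36) = 2.880 / 3.520 = 0.818.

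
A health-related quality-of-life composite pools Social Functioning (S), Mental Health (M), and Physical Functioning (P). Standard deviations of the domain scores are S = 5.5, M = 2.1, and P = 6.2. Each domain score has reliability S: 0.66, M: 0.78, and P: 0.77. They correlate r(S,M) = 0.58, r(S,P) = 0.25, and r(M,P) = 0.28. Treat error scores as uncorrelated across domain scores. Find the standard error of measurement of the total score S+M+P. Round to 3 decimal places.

4.483

Var(total) = 73.1 + 37.7392 = 110.839.
True-score variance = 53.0036 + 37.7392 = 90.7428, so reliability = 0.8187.
Error variance = 110.839 − 90.7428 = 20.0964; SEM = √20.0964 = 4.483.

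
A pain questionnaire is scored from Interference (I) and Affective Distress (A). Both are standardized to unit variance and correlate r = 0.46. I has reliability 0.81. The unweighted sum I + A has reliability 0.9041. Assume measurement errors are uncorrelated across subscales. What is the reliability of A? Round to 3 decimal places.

Var(I+A) = 2 + 2·0.46 = 2.920.
True-score variance = ρ_I + ρ_A + 2·0.46, so 0.9041 = (0.81 + ρ_A + 0.92) / 2.920.
ρ_A = 0.9041·2.920 − 0.81 − 0.92 = 0.910.

0.910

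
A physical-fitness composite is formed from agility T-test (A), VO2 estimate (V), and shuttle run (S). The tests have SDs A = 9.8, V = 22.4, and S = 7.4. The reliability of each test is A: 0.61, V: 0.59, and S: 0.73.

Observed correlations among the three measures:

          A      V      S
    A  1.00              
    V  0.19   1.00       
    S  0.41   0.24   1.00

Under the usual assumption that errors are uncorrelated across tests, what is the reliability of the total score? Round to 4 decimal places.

Var(A+V+S) = 9.8² + 22.4² + 7.4² + 2·[9.8·22.4·0.19 + 9.8·7.4·0.41 + 22.4·7.4·0.24] = 652.56 + 222.449 = 875.009.
With uncorrelated errors the cross-covariances are all true-score covariance, so they carry over unchanged; only the diagonal terms shrink to ρᵢσᵢ².
True-score variance = [9.8²·0.61 + 22.4²·0.59 + 7.4²·0.73] + 222.449 = 394.598 + 222.449 = 617.046.
Reliability = 617.046 / 875.009 = 0.7052.

0.7052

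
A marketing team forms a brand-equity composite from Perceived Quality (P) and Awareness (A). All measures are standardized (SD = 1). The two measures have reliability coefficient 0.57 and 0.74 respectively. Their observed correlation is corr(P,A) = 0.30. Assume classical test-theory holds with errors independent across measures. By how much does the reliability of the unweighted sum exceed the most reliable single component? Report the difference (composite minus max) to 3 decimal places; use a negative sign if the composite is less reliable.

Var(sum) = 2 + 0.6 = 2.6; true-score variance = 1.31 + 0.6 = 1.91; composite reliability = 0.7346.
Max component reliability = 0.7400.
Difference = 0.7346 − 0.7400 = -0.005.

-0.005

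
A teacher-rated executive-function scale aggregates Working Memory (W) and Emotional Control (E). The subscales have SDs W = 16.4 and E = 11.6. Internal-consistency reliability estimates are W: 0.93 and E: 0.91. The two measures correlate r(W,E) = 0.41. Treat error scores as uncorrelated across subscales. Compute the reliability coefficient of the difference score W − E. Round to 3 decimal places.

Var(W−E) = 16.4² + 11.6² − 2·16.4·11.6·0.41 = 403.52 − 155.997 = 247.523.
Under uncorrelated errors the observed covariances equal the true-score covariances, so only the own-variance terms attenuate.
True-score variance = [16.4²·0.93 + 11.6²·0.91] − 155.997 = 372.582 − 155.997 = 216.586.
Reliability = 216.586 / 247.523 = 0.875.

0.875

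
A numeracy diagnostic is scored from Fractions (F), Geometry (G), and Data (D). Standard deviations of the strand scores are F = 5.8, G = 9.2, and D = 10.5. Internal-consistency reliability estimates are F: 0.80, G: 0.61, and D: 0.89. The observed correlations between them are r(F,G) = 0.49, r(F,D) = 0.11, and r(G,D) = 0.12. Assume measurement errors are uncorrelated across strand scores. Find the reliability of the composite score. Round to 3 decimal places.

Var(F+G+D) = 5.8² + 9.2² + 10.5² + 2·[5.8·9.2·0.49 + 5.8·10.5·0.11 + 9.2·10.5·0.12] = 228.53 + 88.8748 = 317.405.
Under uncorrelated errors the observed covariances equal the true-score covariances, so only the own-variance terms attenuate.
True-score variance = [5.8²·0.80 + 9.2²·0.61 + 10.5²·0.89] + 88.8748 = 176.665 + 88.8748 = 265.54.
Reliability = 265.54 / 317.405 = 0.837.

0.837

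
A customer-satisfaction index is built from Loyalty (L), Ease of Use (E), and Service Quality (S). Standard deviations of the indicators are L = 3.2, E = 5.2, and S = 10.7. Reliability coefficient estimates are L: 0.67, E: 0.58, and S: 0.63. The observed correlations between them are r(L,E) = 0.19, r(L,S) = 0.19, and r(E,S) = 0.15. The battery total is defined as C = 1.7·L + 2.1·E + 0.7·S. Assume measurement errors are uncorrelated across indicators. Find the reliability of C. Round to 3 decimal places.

0.699

Var(C) = 1.7²·3.2² + 2.1²·5.2² + 0.7²·10.7² + 2·[3.57·3.2·5.2·0.19 + 1.19·3.2·10.7·0.19 + 1.47·5.2·10.7·0.15] = 204.94 + 62.5944 = 267.534.
Because errors are independent across components, Cov(Tᵢ,Tⱼ) = Cov(Xᵢ,Xⱼ); the off-diagonal part of the true-score variance is the same as above.
True-score variance = [1.7²·3.2²·0.67 + 2.1²·5.2²·0.58 + 0.7²·10.7²·0.63] + 62.5944 = 124.334 + 62.5944 = 186.928.
Reliability = 186.928 / 267.534 = 0.699.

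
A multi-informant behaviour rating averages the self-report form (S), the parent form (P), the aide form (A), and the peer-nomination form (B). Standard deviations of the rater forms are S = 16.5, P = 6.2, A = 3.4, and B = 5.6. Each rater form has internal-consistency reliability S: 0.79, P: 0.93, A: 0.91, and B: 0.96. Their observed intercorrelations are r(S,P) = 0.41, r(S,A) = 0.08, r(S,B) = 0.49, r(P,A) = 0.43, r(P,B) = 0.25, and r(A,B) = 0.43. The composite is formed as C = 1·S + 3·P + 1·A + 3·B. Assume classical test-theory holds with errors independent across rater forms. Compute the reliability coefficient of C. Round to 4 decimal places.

Var(C) = 16.5² + 3²·6.2² + 3.4² + 3²·5.6² + 2·[3·16.5·6.2·0.41 + 16.5·3.4·0.08 + 3·16.5·5.6·0.49 + 3·6.2·3.4·0.43 + 9·6.2·5.6·0.25 + 3·3.4·5.6·0.43] = 912.01 + 792.04 = 1704.05.
Under uncorrelated errors the observed covariances equal the true-score covariances, so only the own-variance terms attenuate.
True-score variance = [16.5²·0.79 + 3²·6.2²·0.93 + 3.4²·0.91 + 3²·5.6²·0.96] + 792.04 = 818.29 + 792.04 = 1610.33.
Reliability = 1610.33 / 1704.05 = 0.9450.

0.9450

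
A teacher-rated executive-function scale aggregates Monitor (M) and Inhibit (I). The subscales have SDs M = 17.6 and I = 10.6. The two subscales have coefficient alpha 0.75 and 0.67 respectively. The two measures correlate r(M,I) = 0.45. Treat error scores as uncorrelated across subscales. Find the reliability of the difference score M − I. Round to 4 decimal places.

Var(M−I) = 17.6² + 10.6² − 2·17.6·10.6·0.45 = 422.12 − 167.904 = 254.216.
With uncorrelated errors the cross-covariances are all true-score covariance, so they carry over unchanged; only the diagonal terms shrink to ρᵢσᵢ².
True-score variance = [17.6²·0.75 + 10.6²·0.67] − 167.904 = 307.601 − 167.904 = 139.697.
Reliability = 139.697 / 254.216 = 0.5495.

0.5495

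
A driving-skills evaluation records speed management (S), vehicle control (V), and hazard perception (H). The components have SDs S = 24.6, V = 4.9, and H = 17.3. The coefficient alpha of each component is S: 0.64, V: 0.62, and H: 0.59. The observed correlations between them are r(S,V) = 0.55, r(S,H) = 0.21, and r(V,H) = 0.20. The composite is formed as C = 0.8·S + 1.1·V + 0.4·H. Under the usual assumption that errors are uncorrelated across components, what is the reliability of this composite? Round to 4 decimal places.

0.7395

Var(C) = 0.8²·24.6² + 1.1²·4.9² + 0.4²·17.3² + 2·[0.88·24.6·4.9·0.55 + 0.32·24.6·17.3·0.21 + 0.44·4.9·17.3·0.20] = 464.241 + 188.8 = 653.041.
Because errors are independent across components, Cov(Tᵢ,Tⱼ) = Cov(Xᵢ,Xⱼ); the off-diagonal part of the true-score variance is the same as above.
True-score variance = [0.8²·24.6²·0.64 + 1.1²·4.9²·0.62 + 0.4²·17.3²·0.59] + 188.8 = 294.139 + 188.8 = 482.939.
Reliability = 482.939 / 653.041 = 0.7395.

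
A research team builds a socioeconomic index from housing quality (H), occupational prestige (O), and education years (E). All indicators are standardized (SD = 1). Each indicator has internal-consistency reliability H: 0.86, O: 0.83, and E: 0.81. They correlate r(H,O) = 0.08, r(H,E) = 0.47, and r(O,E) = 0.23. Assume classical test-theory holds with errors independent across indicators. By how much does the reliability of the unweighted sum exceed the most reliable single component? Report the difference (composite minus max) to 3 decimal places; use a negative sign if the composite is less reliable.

0.030

Var(sum) = 3 + 1.56 = 4.56; true-score variance = 2.5 + 1.56 = 4.06; composite reliability = 0.8904.
Max component reliability = 0.8600.
Difference = 0.8904 − 0.8600 = 0.030.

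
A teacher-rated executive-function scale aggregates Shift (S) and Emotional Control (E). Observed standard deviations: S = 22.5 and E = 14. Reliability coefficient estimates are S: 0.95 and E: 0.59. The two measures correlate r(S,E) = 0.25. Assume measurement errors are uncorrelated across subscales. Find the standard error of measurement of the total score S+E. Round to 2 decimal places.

Var(total) = 702.25 + 157.5 = 859.75.
True-score variance = 596.577 + 157.5 = 754.077, so reliability = 0.8771.
Error variance = 859.75 − 754.077 = 105.673; SEM = √105.673 = 10.28.

10.28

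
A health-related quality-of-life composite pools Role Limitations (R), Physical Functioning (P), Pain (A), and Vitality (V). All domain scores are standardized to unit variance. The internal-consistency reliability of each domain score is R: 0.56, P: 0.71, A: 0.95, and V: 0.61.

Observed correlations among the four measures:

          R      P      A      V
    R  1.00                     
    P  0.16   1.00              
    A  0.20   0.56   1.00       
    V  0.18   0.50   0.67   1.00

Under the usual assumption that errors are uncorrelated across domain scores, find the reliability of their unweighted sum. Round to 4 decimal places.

Var(R+P+A+V) = 4 + 2·[0.16 + 0.20 + 0.18 + 0.56 + 0.50 + 0.67] = 4 + 4.54 = 8.54.
With uncorrelated errors the cross-covariances are all true-score covariance, so they carry over unchanged; only the diagonal terms shrink to ρᵢσᵢ².
True-score variance = [0.56 + 0.71 + 0.95 + 0.61] + 4.54 = 2.83 + 4.54 = 7.37.
Reliability = 7.37 / 8.54 = 0.8630.

0.8630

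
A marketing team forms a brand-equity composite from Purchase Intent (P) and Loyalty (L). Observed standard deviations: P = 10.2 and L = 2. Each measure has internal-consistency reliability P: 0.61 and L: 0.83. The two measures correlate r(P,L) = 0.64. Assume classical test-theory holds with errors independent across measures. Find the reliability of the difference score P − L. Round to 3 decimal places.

0.496

Var(P−L) = 10.2² + 2² − 2·10.2·2·0.64 = 108.04 − 26.112 = 81.928.
Under uncorrelated errors the observed covariances equal the true-score covariances, so only the own-variance terms attenuate.
True-score variance = [10.2²·0.61 + 2²·0.83] − 26.112 = 66.7844 − 26.112 = 40.6724.
Reliability = 40.6724 / 81.928 = 0.496.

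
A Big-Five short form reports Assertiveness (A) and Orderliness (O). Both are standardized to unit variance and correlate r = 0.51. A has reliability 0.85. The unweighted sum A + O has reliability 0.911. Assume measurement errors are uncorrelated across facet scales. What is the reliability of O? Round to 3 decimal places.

Var(A+O) = 2 + 2·0.51 = 3.020.
True-score variance = ρ_A + ρ_O + 2·0.51, so 0.911 = (0.85 + ρ_O + 1.02) / 3.020.
ρ_O = 0.911·3.020 − 0.85 − 1.02 = 0.881.

0.881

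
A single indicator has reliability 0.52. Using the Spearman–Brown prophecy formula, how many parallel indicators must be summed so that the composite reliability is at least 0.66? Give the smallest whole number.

k ≥ ρ*(1−ρ₁)/(ρ₁(1−ρ*)) = 0.66·0.48 / (0.52·0.34) = 1.792.
Smallest integer k = 2.

2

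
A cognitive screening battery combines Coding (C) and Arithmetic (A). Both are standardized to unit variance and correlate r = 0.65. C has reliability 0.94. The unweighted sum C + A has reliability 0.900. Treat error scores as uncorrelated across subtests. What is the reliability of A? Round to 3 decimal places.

Var(C+A) = 2 + 2·0.65 = 3.300.
True-score variance = ρ_C + ρ_A + 2·0.65, so 0.900 = (0.94 + ρ_A + 1.30) / 3.300.
ρ_A = 0.900·3.300 − 0.94 − 1.30 = 0.730.

0.730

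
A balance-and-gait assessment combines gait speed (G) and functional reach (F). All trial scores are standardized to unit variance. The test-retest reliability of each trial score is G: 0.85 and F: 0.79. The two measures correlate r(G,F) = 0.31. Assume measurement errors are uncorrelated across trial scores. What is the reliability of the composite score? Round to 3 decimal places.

0.863

Var(G+F) = 2 + 2·[0.31] = 2 + 0.62 = 2.62.
Under uncorrelated errors the observed covariances equal the true-score covariances, so only the own-variance terms attenuate.
True-score variance = [0.85 + 0.79] + 0.62 = 1.64 + 0.62 = 2.26.
Reliability = 2.26 / 2.62 = 0.863.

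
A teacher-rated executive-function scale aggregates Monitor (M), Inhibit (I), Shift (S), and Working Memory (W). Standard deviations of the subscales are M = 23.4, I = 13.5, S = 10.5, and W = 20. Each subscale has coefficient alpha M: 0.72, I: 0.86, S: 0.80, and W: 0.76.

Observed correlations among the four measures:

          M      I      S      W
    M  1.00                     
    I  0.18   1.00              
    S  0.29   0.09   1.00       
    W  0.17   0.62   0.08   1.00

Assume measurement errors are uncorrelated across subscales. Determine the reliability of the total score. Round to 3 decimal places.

Var(M+I+S+W) = 23.4² + 13.5² + 10.5² + 20² + 2·[23.4·13.5·0.18 + 23.4·10.5·0.29 + 23.4·20·0.17 + 13.5·10.5·0.09 + 13.5·20·0.62 + 10.5·20·0.08] = 1240.06 + 809.265 = 2049.32.
Under uncorrelated errors the observed covariances equal the true-score covariances, so only the own-variance terms attenuate.
True-score variance = [23.4²·0.72 + 13.5²·0.86 + 10.5²·0.80 + 20²·0.76] + 809.265 = 943.178 + 809.265 = 1752.44.
Reliability = 1752.44 / 2049.32 = 0.855.

0.855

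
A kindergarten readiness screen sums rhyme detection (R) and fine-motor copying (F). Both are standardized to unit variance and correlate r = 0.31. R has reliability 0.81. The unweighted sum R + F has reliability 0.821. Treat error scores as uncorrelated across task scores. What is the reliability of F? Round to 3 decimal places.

0.721

Var(R+F) = 2 + 2·0.31 = 2.620.
True-score variance = ρ_R + ρ_F + 2·0.31, so 0.821 = (0.81 + ρ_F + 0.62) / 2.620.
ρ_F = 0.821·2.620 − 0.81 − 0.62 = 0.721.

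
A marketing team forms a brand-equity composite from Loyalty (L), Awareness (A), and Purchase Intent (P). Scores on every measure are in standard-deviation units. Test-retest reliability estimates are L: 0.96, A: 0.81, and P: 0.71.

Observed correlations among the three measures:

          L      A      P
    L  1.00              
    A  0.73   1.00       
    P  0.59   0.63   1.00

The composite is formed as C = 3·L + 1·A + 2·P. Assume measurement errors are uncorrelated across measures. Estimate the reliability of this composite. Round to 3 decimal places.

0.939

Var(C) = 3² + 1 + 2² + 2·[3·0.73 + 6·0.59 + 2·0.63] = 14 + 13.98 = 27.98.
With uncorrelated errors the cross-covariances are all true-score covariance, so they carry over unchanged; only the diagonal terms shrink to ρᵢσᵢ².
True-score variance = [3²·0.96 + 0.81 + 2²·0.71] + 13.98 = 12.29 + 13.98 = 26.27.
Reliability = 26.27 / 27.98 = 0.939.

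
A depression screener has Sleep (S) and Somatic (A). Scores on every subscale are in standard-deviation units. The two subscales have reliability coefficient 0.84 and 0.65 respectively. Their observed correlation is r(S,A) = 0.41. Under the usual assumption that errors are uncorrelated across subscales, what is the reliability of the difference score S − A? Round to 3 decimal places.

0.568

Var(S−A) = 1 + 1 − 2·0.41 = 2 − 0.82 = 1.18.
Under uncorrelated errors the observed covariances equal the true-score covariances, so only the own-variance terms attenuate.
True-score variance = [0.84 + 0.65] − 0.82 = 1.49 − 0.82 = 0.67.
Reliability = 0.67 / 1.18 = 0.568.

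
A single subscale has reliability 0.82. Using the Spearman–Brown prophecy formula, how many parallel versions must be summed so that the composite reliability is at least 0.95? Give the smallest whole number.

k ≥ ρ*(1−ρ₁)/(ρ₁(1−ρ*)) = 0.95·0.18 / (0.82·0.05) = 4.171.
Smallest integer k = 5.

5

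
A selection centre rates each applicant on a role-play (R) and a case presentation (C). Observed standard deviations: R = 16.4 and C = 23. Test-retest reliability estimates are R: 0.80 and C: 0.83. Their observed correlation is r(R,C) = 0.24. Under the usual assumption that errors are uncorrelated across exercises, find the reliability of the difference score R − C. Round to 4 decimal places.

0.7670

Var(R−C) = 16.4² + 23² − 2·16.4·23·0.24 = 797.96 − 181.056 = 616.904.
With uncorrelated errors the cross-covariances are all true-score covariance, so they carry over unchanged; only the diagonal terms shrink to ρᵢσᵢ².
True-score variance = [16.4²·0.80 + 23²·0.83] − 181.056 = 654.238 − 181.056 = 473.182.
Reliability = 473.182 / 616.904 = 0.7670.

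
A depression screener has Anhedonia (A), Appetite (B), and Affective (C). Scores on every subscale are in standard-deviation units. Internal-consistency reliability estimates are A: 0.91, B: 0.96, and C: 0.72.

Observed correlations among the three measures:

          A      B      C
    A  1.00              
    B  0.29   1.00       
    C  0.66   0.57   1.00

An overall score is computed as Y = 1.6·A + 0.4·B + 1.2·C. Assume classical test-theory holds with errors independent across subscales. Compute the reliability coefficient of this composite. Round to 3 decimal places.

Var(Y) = 1.6² + 0.4² + 1.2² + 2·[0.64·0.29 + 1.92·0.66 + 0.48·0.57] = 4.16 + 3.4528 = 7.6128.
Under uncorrelated errors the observed covariances equal the true-score covariances, so only the own-variance terms attenuate.
True-score variance = [1.6²·0.91 + 0.4²·0.96 + 1.2²·0.72] + 3.4528 = 3.52 + 3.4528 = 6.9728.
Reliability = 6.9728 / 7.6128 = 0.916.

0.916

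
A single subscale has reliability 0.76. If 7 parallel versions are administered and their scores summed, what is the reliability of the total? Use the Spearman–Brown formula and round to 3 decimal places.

0.957

ρ_k = kρ / (1 + (k−1)ρ) = 7·0.76 / (1 + 6·0.76) = 5.320 / 5.560 = 0.957.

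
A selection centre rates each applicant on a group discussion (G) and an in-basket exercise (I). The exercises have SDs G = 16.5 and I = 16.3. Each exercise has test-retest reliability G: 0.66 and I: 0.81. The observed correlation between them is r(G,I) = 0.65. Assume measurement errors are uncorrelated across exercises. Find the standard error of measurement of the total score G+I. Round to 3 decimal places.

11.960

Var(total) = 537.94 + 349.635 = 887.575.
True-score variance = 394.894 + 349.635 = 744.529, so reliability = 0.8388.
Error variance = 887.575 − 744.529 = 143.046; SEM = √143.046 = 11.960.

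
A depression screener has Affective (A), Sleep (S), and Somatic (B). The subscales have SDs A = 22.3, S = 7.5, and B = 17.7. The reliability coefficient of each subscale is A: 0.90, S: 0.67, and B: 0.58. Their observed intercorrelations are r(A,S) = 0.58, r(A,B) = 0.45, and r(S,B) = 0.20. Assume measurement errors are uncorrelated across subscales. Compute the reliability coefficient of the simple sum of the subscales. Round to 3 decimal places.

Var(A+S+B) = 22.3² + 7.5² + 17.7² + 2·[22.3·7.5·0.58 + 22.3·17.7·0.45 + 7.5·17.7·0.20] = 866.83 + 602.349 = 1469.18.
With uncorrelated errors the cross-covariances are all true-score covariance, so they carry over unchanged; only the diagonal terms shrink to ρᵢσᵢ².
True-score variance = [22.3²·0.90 + 7.5²·0.67 + 17.7²·0.58] + 602.349 = 666.957 + 602.349 = 1269.31.
Reliability = 1269.31 / 1469.18 = 0.864.

0.864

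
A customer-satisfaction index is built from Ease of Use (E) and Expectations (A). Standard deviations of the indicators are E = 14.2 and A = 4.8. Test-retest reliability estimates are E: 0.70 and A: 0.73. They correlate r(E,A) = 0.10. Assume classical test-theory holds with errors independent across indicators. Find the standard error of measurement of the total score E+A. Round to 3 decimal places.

8.168

Var(total) = 224.68 + 13.632 = 238.312.
True-score variance = 157.967 + 13.632 = 171.599, so reliability = 0.7201.
Error variance = 238.312 − 171.599 = 66.7128; SEM = √66.7128 = 8.168.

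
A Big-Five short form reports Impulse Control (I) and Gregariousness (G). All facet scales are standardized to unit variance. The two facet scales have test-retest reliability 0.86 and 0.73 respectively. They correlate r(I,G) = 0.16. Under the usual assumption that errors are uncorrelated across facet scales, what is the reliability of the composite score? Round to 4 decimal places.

Var(I+G) = 2 + 2·[0.16] = 2 + 0.32 = 2.32.
Because errors are independent across components, Cov(Tᵢ,Tⱼ) = Cov(Xᵢ,Xⱼ); the off-diagonal part of the true-score variance is the same as above.
True-score variance = [0.86 + 0.73] + 0.32 = 1.59 + 0.32 = 1.91.
Reliability = 1.91 / 2.32 = 0.8233.

0.8233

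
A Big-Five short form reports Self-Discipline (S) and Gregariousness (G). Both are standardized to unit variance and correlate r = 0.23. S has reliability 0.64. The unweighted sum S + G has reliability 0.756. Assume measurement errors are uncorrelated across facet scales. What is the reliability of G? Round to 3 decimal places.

0.760

Var(S+G) = 2 + 2·0.23 = 2.460.
True-score variance = ρ_S + ρ_G + 2·0.23, so 0.756 = (0.64 + ρ_G + 0.46) / 2.460.
ρ_G = 0.756·2.460 − 0.64 − 0.46 = 0.760.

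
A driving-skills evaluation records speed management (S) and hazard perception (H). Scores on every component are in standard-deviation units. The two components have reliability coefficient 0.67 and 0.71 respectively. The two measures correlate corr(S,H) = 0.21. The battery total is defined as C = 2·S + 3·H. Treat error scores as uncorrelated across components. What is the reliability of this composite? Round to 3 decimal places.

0.747

Var(C) = 2² + 3² + 2·[6·0.21] = 13 + 2.52 = 15.52.
Under uncorrelated errors the observed covariances equal the true-score covariances, so only the own-variance terms attenuate.
True-score variance = [2²·0.67 + 3²·0.71] + 2.52 = 9.07 + 2.52 = 11.59.
Reliability = 11.59 / 15.52 = 0.747.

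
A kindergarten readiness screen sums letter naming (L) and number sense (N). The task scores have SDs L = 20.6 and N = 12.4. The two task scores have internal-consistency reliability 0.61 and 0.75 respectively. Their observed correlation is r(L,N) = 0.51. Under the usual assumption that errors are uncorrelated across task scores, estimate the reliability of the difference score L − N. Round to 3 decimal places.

Var(L−N) = 20.6² + 12.4² − 2·20.6·12.4·0.51 = 578.12 − 260.549 = 317.571.
Under uncorrelated errors the observed covariances equal the true-score covariances, so only the own-variance terms attenuate.
True-score variance = [20.6²·0.61 + 12.4²·0.75] − 260.549 = 374.18 − 260.549 = 113.631.
Reliability = 113.631 / 317.571 = 0.358.

0.358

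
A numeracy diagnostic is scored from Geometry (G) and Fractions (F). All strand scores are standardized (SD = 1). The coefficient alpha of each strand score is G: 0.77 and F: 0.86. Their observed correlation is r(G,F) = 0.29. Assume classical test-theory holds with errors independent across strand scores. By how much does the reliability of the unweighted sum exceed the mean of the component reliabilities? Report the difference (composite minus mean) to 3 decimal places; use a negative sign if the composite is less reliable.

0.042

Var(sum) = 2 + 0.58 = 2.58; true-score variance = 1.63 + 0.58 = 2.21; composite reliability = 0.8566.
Mean component reliability = 0.8150.
Difference = 0.8566 − 0.8150 = 0.042.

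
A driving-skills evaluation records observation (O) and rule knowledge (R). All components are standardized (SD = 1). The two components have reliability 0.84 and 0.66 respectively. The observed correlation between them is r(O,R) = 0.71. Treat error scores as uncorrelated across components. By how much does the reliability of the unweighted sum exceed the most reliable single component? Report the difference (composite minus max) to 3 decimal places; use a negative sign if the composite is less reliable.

0.014

Var(sum) = 2 + 1.42 = 3.42; true-score variance = 1.5 + 1.42 = 2.92; composite reliability = 0.8538.
Max component reliability = 0.8400.
Difference = 0.8538 − 0.8400 = 0.014.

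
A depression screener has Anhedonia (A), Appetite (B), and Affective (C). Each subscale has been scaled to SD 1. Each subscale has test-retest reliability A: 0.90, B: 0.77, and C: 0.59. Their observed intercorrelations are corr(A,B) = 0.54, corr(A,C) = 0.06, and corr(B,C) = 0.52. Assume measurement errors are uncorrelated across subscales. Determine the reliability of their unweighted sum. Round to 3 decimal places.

0.859

Var(A+B+C) = 3 + 2·[0.54 + 0.06 + 0.52] = 3 + 2.24 = 5.24.
Under uncorrelated errors the observed covariances equal the true-score covariances, so only the own-variance terms attenuate.
True-score variance = [0.90 + 0.77 + 0.59] + 2.24 = 2.26 + 2.24 = 4.5.
Reliability = 4.5 / 5.24 = 0.859.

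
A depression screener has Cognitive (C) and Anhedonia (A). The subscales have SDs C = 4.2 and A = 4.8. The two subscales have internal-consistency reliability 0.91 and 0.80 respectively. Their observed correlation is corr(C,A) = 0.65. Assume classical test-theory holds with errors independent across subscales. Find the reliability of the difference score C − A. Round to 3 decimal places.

0.572

Var(C−A) = 4.2² + 4.8² − 2·4.2·4.8·0.65 = 40.68 − 26.208 = 14.472.
With uncorrelated errors the cross-covariances are all true-score covariance, so they carry over unchanged; only the diagonal terms shrink to ρᵢσᵢ².
True-score variance = [4.2²·0.91 + 4.8²·0.80] − 26.208 = 34.4844 − 26.208 = 8.2764.
Reliability = 8.2764 / 14.472 = 0.572.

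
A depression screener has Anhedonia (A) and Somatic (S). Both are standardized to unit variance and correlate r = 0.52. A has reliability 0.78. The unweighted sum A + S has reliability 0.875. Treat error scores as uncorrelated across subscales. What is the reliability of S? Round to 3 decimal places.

0.840

Var(A+S) = 2 + 2·0.52 = 3.040.
True-score variance = ρ_A + ρ_S + 2·0.52, so 0.875 = (0.78 + ρ_S + 1.04) / 3.040.
ρ_S = 0.875·3.040 − 0.78 − 1.04 = 0.840.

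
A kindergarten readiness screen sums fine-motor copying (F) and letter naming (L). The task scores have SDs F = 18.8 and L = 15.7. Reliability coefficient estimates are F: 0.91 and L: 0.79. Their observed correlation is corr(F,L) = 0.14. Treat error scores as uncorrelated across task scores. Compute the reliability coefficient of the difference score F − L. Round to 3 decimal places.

0.838

Var(F−L) = 18.8² + 15.7² − 2·18.8·15.7·0.14 = 599.93 − 82.6448 = 517.285.
Under uncorrelated errors the observed covariances equal the true-score covariances, so only the own-variance terms attenuate.
True-score variance = [18.8²·0.91 + 15.7²·0.79] − 82.6448 = 516.358 − 82.6448 = 433.713.
Reliability = 433.713 / 517.285 = 0.838.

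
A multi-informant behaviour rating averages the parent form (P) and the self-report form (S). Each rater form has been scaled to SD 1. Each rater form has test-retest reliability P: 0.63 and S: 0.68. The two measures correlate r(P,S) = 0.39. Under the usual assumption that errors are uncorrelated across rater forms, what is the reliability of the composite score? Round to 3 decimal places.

0.752

Var(P+S) = 2 + 2·[0.39] = 2 + 0.78 = 2.78.
Under uncorrelated errors the observed covariances equal the true-score covariances, so only the own-variance terms attenuate.
True-score variance = [0.63 + 0.68] + 0.78 = 1.31 + 0.78 = 2.09.
Reliability = 2.09 / 2.78 = 0.752.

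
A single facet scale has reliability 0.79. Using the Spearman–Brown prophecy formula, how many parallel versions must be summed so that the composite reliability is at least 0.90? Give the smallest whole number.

3

k ≥ ρ*(1−ρ₁)/(ρ₁(1−ρ*)) = 0.90·0.21 / (0.79·0.10) = 2.392.
Smallest integer k = 3.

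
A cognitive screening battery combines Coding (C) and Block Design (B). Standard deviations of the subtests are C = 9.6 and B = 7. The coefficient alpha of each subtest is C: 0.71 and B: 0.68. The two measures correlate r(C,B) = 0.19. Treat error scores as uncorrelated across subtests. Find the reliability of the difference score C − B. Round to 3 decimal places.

Var(C−B) = 9.6² + 7² − 2·9.6·7·0.19 = 141.16 − 25.536 = 115.624.
Because errors are independent across components, Cov(Tᵢ,Tⱼ) = Cov(Xᵢ,Xⱼ); the off-diagonal part of the true-score variance is the same as above.
True-score variance = [9.6²·0.71 + 7²·0.68] − 25.536 = 98.7536 − 25.536 = 73.2176.
Reliability = 73.2176 / 115.624 = 0.633.

0.633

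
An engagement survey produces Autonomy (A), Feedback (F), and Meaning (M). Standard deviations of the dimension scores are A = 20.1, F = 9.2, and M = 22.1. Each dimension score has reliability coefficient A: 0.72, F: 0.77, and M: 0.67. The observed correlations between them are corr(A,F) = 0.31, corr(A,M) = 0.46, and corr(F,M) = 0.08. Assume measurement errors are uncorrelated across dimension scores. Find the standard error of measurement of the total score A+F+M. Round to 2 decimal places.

17.14

Var(total) = 977.06 + 555.855 = 1532.91.
True-score variance = 683.295 + 555.855 = 1239.15, so reliability = 0.8084.
Error variance = 1532.91 − 1239.15 = 293.765; SEM = √293.765 = 17.14.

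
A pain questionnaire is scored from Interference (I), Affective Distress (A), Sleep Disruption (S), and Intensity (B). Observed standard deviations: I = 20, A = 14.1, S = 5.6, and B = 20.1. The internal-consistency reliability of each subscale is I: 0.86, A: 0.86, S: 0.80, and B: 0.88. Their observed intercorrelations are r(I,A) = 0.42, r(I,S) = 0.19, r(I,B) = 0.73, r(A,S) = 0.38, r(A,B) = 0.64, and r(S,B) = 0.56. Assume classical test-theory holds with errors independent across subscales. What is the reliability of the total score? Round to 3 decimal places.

0.943

Var(I+A+S+B) = 20² + 14.1² + 5.6² + 20.1² + 2·[20·14.1·0.42 + 20·5.6·0.19 + 20·20.1·0.73 + 14.1·5.6·0.38 + 14.1·20.1·0.64 + 5.6·20.1·0.56] = 1034.18 + 1415.2 = 2449.38.
Because errors are independent across components, Cov(Tᵢ,Tⱼ) = Cov(Xᵢ,Xⱼ); the off-diagonal part of the true-score variance is the same as above.
True-score variance = [20²·0.86 + 14.1²·0.86 + 5.6²·0.80 + 20.1²·0.88] + 1415.2 = 895.593 + 1415.2 = 2310.8.
Reliability = 2310.8 / 2449.38 = 0.943.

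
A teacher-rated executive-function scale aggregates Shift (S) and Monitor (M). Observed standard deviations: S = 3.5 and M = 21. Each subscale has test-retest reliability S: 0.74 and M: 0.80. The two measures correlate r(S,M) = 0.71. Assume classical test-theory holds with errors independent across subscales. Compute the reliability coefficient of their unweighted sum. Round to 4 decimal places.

0.8361

Var(S+M) = 3.5² + 21² + 2·[3.5·21·0.71] = 453.25 + 104.37 = 557.62.
Under uncorrelated errors the observed covariances equal the true-score covariances, so only the own-variance terms attenuate.
True-score variance = [3.5²·0.74 + 21²·0.80] + 104.37 = 361.865 + 104.37 = 466.235.
Reliability = 466.235 / 557.62 = 0.8361.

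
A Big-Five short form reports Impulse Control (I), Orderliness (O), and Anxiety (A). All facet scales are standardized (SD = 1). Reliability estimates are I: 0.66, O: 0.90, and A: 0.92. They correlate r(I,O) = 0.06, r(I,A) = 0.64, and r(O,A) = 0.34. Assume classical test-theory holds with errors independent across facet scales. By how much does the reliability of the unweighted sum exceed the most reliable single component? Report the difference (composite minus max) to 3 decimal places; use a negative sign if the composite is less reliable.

-0.022

Var(sum) = 3 + 2.08 = 5.08; true-score variance = 2.48 + 2.08 = 4.56; composite reliability = 0.8976.
Max component reliability = 0.9200.
Difference = 0.8976 − 0.9200 = -0.022.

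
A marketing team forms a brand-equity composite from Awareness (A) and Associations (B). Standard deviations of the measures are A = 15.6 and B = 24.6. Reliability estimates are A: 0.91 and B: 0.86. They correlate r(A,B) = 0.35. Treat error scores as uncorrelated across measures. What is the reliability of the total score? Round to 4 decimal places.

Var(A+B) = 15.6² + 24.6² + 2·[15.6·24.6·0.35] = 848.52 + 268.632 = 1117.15.
With uncorrelated errors the cross-covariances are all true-score covariance, so they carry over unchanged; only the diagonal terms shrink to ρᵢσᵢ².
True-score variance = [15.6²·0.91 + 24.6²·0.86] + 268.632 = 741.895 + 268.632 = 1010.53.
Reliability = 1010.53 / 1117.15 = 0.9046.

0.9046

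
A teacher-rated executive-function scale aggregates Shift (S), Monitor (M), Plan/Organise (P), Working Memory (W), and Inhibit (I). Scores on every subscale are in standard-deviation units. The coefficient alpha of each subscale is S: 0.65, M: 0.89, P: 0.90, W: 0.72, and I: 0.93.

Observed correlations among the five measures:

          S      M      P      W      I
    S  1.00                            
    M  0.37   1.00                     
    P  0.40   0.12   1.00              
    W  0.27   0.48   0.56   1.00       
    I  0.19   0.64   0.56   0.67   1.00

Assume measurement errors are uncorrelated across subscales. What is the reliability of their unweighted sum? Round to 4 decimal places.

0.9327

Var(S+M+P+W+I) = 5 + 2·[0.37 + 0.40 + 0.27 + 0.19 + 0.12 + 0.48 + 0.64 + 0.56 + 0.56 + 0.67] = 5 + 8.52 = 13.52.
Because errors are independent across components, Cov(Tᵢ,Tⱼ) = Cov(Xᵢ,Xⱼ); the off-diagonal part of the true-score variance is the same as above.
True-score variance = [0.65 + 0.89 + 0.90 + 0.72 + 0.93] + 8.52 = 4.09 + 8.52 = 12.61.
Reliability = 12.61 / 13.52 = 0.9327.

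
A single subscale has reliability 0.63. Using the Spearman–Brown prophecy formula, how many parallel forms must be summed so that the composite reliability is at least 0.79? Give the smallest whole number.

k ≥ ρ*(1−ρ₁)/(ρ₁(1−ρ*)) = 0.79·0.37 / (0.63·0.21) = 2.209.
Smallest integer k = 3.

3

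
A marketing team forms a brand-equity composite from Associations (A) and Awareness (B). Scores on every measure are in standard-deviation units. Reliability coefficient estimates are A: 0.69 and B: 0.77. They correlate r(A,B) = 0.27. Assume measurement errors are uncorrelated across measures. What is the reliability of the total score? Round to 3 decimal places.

0.787

Var(A+B) = 2 + 2·[0.27] = 2 + 0.54 = 2.54.
Under uncorrelated errors the observed covariances equal the true-score covariances, so only the own-variance terms attenuate.
True-score variance = [0.69 + 0.77] + 0.54 = 1.46 + 0.54 = 2.
Reliability = 2 / 2.54 = 0.787.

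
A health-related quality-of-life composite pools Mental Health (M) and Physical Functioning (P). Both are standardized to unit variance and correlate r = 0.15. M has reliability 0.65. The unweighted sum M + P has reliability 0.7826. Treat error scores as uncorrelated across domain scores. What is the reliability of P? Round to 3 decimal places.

0.850

Var(M+P) = 2 + 2·0.15 = 2.300.
True-score variance = ρ_M + ρ_P + 2·0.15, so 0.7826 = (0.65 + ρ_P + 0.30) / 2.300.
ρ_P = 0.7826·2.300 − 0.65 − 0.30 = 0.850.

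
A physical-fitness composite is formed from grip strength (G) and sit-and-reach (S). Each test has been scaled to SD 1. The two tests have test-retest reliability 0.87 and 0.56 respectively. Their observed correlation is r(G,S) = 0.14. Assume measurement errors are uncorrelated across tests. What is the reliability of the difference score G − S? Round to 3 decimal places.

0.669

Var(G−S) = 1 + 1 − 2·0.14 = 2 − 0.28 = 1.72.
Because errors are independent across components, Cov(Tᵢ,Tⱼ) = Cov(Xᵢ,Xⱼ); the off-diagonal part of the true-score variance is the same as above.
True-score variance = [0.87 + 0.56] − 0.28 = 1.43 − 0.28 = 1.15.
Reliability = 1.15 / 1.72 = 0.669.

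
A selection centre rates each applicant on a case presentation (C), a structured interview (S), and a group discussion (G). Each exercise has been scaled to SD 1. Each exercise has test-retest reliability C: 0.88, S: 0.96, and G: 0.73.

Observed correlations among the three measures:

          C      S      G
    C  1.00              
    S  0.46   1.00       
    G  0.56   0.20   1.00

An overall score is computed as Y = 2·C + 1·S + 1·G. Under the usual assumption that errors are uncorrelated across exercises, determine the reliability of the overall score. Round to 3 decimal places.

0.925

Var(Y) = 2² + 1 + 1 + 2·[2·0.46 + 2·0.56 + 0.20] = 6 + 4.48 = 10.48.
Under uncorrelated errors the observed covariances equal the true-score covariances, so only the own-variance terms attenuate.
True-score variance = [2²·0.88 + 0.96 + 0.73] + 4.48 = 5.21 + 4.48 = 9.69.
Reliability = 9.69 / 10.48 = 0.925.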